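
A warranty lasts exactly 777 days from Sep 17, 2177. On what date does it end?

November 3, 2179

+365 (one year) → Sep 17, 2178 (412 left).
+365 (one year) → Sep 17, 2179 (47 left).
Sep has 30 days: +14 → Oct 1, 2179 (33 left).
Oct has 31 days: +31 → Nov 1, 2179 (2 left).
+2 → Nov 3, 2179.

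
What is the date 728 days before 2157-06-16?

−365 (one year) → Jun 16, 2156 (363 left).
−16 → May 31, 2156 (end of May, 31 days; 347 left).
−31 → Apr 30, 2156 (end of Apr, 30 days; 316 left).
−30 → Mar 31, 2156 (end of Mar, 31 days; 286 left).
−31 → Feb 29, 2156 (end of Feb, 29 days; 255 left).
−29 → Jan 31, 2156 (end of Jan, 31 days; 226 left).
−31 → Dec 31, 2155 (end of Dec, 31 days; 195 left).
−31 → Nov 30, 2155 (end of Nov, 30 days; 164 left).
−30 → Oct 31, 2155 (end of Oct, 31 days; 134 left).
−31 → Sep 30, 2155 (end of Sep, 30 days; 103 left).
−30 → Aug 31, 2155 (end of Aug, 31 days; 73 left).
−31 → Jul 31, 2155 (end of Jul, 31 days; 42 left).
−31 → Jun 30, 2155 (end of Jun, 30 days; 11 left).
−11 → Jun 19, 2155.

June 19, 2155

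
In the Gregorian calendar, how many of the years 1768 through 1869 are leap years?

25

Multiples of 4 in [1768,1869]: 26.
Of those, multiples of 100: 1 (not leap unless ÷400).
Multiples of 400: 0.
Leap years = 26 − 1 + 0 = 25.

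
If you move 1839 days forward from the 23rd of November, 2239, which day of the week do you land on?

First find the weekday of Nov 23, 2239. Doomsday rule: the anchor day for the 2200s is Friday. For year 39: 39÷12 = 3 r 3, and 3÷4 = 0, so 3+3+0 = 6.
Friday + 6 ≡ Thursday — that's 2239's doomsday.
In November the doomsday date is Nov 7.
Nov 23 is 16 days after Nov 7; 16 mod 7 = 2, so Thursday + 2 = Saturday.
1839 mod 7 = 5, so 1839 days after a Saturday is Saturday + 5 = Thursday.

Thursday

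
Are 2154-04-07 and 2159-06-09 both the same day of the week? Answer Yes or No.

No

From Apr 7, 2154 to Jun 9, 2159 is 1889 days.
1889 mod 7 = 6, so they are different weekdays.
(Apr 7, 2154 is a Sunday; Jun 9, 2159 is a Saturday.)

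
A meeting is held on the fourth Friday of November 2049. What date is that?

November 26, 2049

November 1, 2049 is a Monday.
The first Friday is therefore November 5 (4 days later).
The fourth Friday is 5 + 3×7 = November 26.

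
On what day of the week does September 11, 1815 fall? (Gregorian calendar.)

Monday

Doomsday rule: the anchor day for the 1800s is Friday. For year 15: 15÷12 = 1 r 3, and 3÷4 = 0, so 1+3+0 = 4.
Friday + 4 ≡ Tuesday — that's 1815's doomsday.
In September the doomsday date is Sep 5.
Sep 11 is 6 days after Sep 5; 6 mod 7 = 6, so Tuesday + 6 = Monday.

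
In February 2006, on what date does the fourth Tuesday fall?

February 1, 2006 is a Wednesday.
The first Tuesday is therefore February 7 (6 days later).
The fourth Tuesday is 7 + 3×7 = February 28.

February 28, 2006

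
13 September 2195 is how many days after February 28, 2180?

Feb 28, 2180 → Feb 28, 2181: 366 days (Feb 29, 2180 is in that span).
Feb 28, 2181 → Feb 28, 2182: 365 days.
Feb 28, 2182 → Feb 28, 2183: 365 days.
Feb 28, 2183 → Feb 28, 2184: 365 days.
Feb 28, 2184 → Feb 28, 2185: 366 days (Feb 29, 2184 is in that span).
Feb 28, 2185 → Feb 28, 2186: 365 days.
Feb 28, 2186 → Feb 28, 2187: 365 days.
Feb 28, 2187 → Feb 28, 2188: 365 days.
Feb 28, 2188 → Feb 28, 2189: 366 days (Feb 29, 2188 is in that span).
Feb 28, 2189 → Feb 28, 2190: 365 days.
Feb 28, 2190 → Feb 28, 2191: 365 days.
Feb 28, 2191 → Feb 28, 2192: 365 days.
Feb 28, 2192 → Feb 28, 2193: 366 days (Feb 29, 2192 is in that span).
Feb 28, 2193 → Feb 28, 2194: 365 days.
Feb 28, 2194 → Feb 28, 2195: 365 days.
Feb 28, 2195 → Mar 28, 2195: 28 days (February has 28).
Mar 28, 2195 → Apr 28, 2195: 31 days (March has 31).
Apr 28, 2195 → May 28, 2195: 30 days (April has 30).
May 28, 2195 → Jun 28, 2195: 31 days (May has 31).
Jun 28, 2195 → Jul 28, 2195: 30 days (June has 30).
Jul 28, 2195 → Aug 28, 2195: 31 days (July has 31).
Aug 28, 2195 → Sep 13, 2195: 16 days.
Total: 5676 days.

5676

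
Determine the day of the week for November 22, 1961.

Wednesday

January 1, 1961 is a Sunday.
Jan 1, 1961 → Feb 1, 1961: 31 days (January has 31).
Feb 1, 1961 → Mar 1, 1961: 28 days (February has 28).
Mar 1, 1961 → Apr 1, 1961: 31 days (March has 31).
Apr 1, 1961 → May 1, 1961: 30 days (April has 30).
May 1, 1961 → Jun 1, 1961: 31 days (May has 31).
Jun 1, 1961 → Jul 1, 1961: 30 days (June has 30).
Jul 1, 1961 → Aug 1, 1961: 31 days (July has 31).
Aug 1, 1961 → Sep 1, 1961: 31 days (August has 31).
Sep 1, 1961 → Oct 1, 1961: 30 days (September has 30).
Oct 1, 1961 → Nov 1, 1961: 31 days (October has 31).
Nov 1, 1961 → Nov 22, 1961: 21 days.
Total: 325 days.
325 mod 7 = 3, so Sunday + 3 = Wednesday.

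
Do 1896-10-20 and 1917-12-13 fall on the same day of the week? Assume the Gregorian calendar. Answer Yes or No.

No

From Oct 20, 1896 to Dec 13, 1917 is 7723 days.
7723 mod 7 = 2, so they are different weekdays.
(Oct 20, 1896 is a Tuesday; Dec 13, 1917 is a Thursday.)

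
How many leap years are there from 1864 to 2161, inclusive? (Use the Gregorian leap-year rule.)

73

Multiples of 4 in [1864,2161]: 75.
Of those, multiples of 100: 3 (not leap unless ÷400).
Multiples of 400: 1.
Leap years = 75 − 3 + 1 = 73.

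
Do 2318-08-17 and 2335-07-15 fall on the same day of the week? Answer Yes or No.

From Aug 17, 2318 to Jul 15, 2335 is 6176 days.
6176 mod 7 = 2, so they are different weekdays.
(Aug 17, 2318 is a Saturday; Jul 15, 2335 is a Monday.)

No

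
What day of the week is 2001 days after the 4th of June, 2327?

First find the weekday of Jun 4, 2327. Doomsday rule: the anchor day for the 2300s is Wednesday. For year 27: 27÷12 = 2 r 3, and 3÷4 = 0, so 2+3+0 = 5.
Wednesday + 5 ≡ Monday — that's 2327's doomsday.
In June the doomsday date is Jun 6.
Jun 4 is 2 days before Jun 6; 2 mod 7 = 2, so Monday − 2 = Saturday.
2001 mod 7 = 6, so 2001 days after a Saturday is Saturday + 6 = Friday.

Friday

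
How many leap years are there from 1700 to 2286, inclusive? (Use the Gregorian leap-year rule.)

142

Multiples of 4 in [1700,2286]: 147.
Of those, multiples of 100: 6 (not leap unless ÷400).
Multiples of 400: 1.
Leap years = 147 − 6 + 1 = 142.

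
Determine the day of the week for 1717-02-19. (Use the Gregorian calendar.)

Friday

Doomsday rule: the anchor day for the 1700s is Sunday. For year 17: 17÷12 = 1 r 5, and 5÷4 = 1, so 1+5+1 = 7.
Sunday + 7 ≡ Sunday — that's 1717's doomsday.
In February the doomsday date is Feb 28 (1717 is not a leap year).
Feb 19 is 9 days before Feb 28; 9 mod 7 = 2, so Sunday − 2 = Friday.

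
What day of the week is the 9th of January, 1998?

Doomsday rule: the anchor day for the 1900s is Wednesday. For year 98: 98÷12 = 8 r 2, and 2÷4 = 0, so 8+2+0 = 10.
Wednesday + 10 ≡ Saturday — that's 1998's doomsday.
In January the doomsday date is Jan 3 (1998 is not a leap year).
Jan 9 is 6 days after Jan 3; 6 mod 7 = 6, so Saturday + 6 = Friday.

Friday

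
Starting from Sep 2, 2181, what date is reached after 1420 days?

July 23, 2185

+365 (one year) → Sep 2, 2182 (1055 left).
+365 (one year) → Sep 2, 2183 (690 left).
+366 (one year; includes Feb 29, 2184) → Sep 2, 2184 (324 left).
Sep has 30 days: +29 → Oct 1, 2184 (295 left).
Oct has 31 days: +31 → Nov 1, 2184 (264 left).
Nov has 30 days: +30 → Dec 1, 2184 (234 left).
Dec has 31 days: +31 → Jan 1, 2185 (203 left).
Jan has 31 days: +31 → Feb 1, 2185 (172 left).
Feb has 28 days: +28 → Mar 1, 2185 (144 left).
Mar has 31 days: +31 → Apr 1, 2185 (113 left).
Apr has 30 days: +30 → May 1, 2185 (83 left).
May has 31 days: +31 → Jun 1, 2185 (52 left).
Jun has 30 days: +30 → Jul 1, 2185 (22 left).
+22 → Jul 23, 2185.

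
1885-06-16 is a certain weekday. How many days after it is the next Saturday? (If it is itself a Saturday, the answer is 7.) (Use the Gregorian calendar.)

Jun 16, 1885 is a Tuesday.
From Tuesday to the next Saturday is 4 days.

4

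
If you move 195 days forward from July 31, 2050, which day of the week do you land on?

Saturday

Jul 31, 2050 is a Sunday.
195 mod 7 = 6, so 195 days after a Sunday is Sunday + 6 = Saturday.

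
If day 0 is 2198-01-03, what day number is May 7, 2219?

7793

Jan 3, 2198 → Jan 3, 2199: 365 days.
Jan 3, 2199 → Jan 3, 2200: 365 days.
Jan 3, 2200 → Jan 3, 2201: 365 days.
Jan 3, 2201 → Jan 3, 2202: 365 days.
Jan 3, 2202 → Jan 3, 2203: 365 days.
Jan 3, 2203 → Jan 3, 2204: 365 days.
Jan 3, 2204 → Jan 3, 2205: 366 days (Feb 29, 2204 is in that span).
Jan 3, 2205 → Jan 3, 2206: 365 days.
Jan 3, 2206 → Jan 3, 2207: 365 days.
Jan 3, 2207 → Jan 3, 2208: 365 days.
Jan 3, 2208 → Jan 3, 2209: 366 days (Feb 29, 2208 is in that span).
Jan 3, 2209 → Jan 3, 2210: 365 days.
Jan 3, 2210 → Jan 3, 2211: 365 days.
Jan 3, 2211 → Jan 3, 2212: 365 days.
Jan 3, 2212 → Jan 3, 2213: 366 days (Feb 29, 2212 is in that span).
Jan 3, 2213 → Jan 3, 2214: 365 days.
Jan 3, 2214 → Jan 3, 2215: 365 days.
Jan 3, 2215 → Jan 3, 2216: 365 days.
Jan 3, 2216 → Jan 3, 2217: 366 days (Feb 29, 2216 is in that span).
Jan 3, 2217 → Jan 3, 2218: 365 days.
Jan 3, 2218 → Jan 3, 2219: 365 days.
Jan 3, 2219 → Feb 3, 2219: 31 days (January has 31).
Feb 3, 2219 → Mar 3, 2219: 28 days (February has 28).
Mar 3, 2219 → Apr 3, 2219: 31 days (March has 31).
Apr 3, 2219 → May 3, 2219: 30 days (April has 30).
May 3, 2219 → May 7, 2219: 4 days.
Total: 7793 days.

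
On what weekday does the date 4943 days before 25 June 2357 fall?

Monday

Jun 25, 2357 is a Tuesday.
4943 mod 7 = 1, so 4943 days before a Tuesday is Tuesday − 1 = Monday.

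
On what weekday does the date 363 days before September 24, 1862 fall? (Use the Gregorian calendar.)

First find the weekday of Sep 24, 1862. Doomsday rule: the anchor day for the 1800s is Friday. For year 62: 62÷12 = 5 r 2, and 2÷4 = 0, so 5+2+0 = 7.
Friday + 7 ≡ Friday — that's 1862's doomsday.
In September the doomsday date is Sep 5.
Sep 24 is 19 days after Sep 5; 19 mod 7 = 5, so Friday + 5 = Wednesday.
363 mod 7 = 6, so 363 days before a Wednesday is Wednesday − 6 = Thursday.

Thursday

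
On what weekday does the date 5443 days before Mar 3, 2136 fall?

Mar 3, 2136 is a Saturday.
5443 mod 7 = 4, so 5443 days before a Saturday is Saturday − 4 = Tuesday.

Tuesday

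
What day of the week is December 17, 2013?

Doomsday rule: the anchor day for the 2000s is Tuesday. For year 13: 13÷12 = 1 r 1, and 1÷4 = 0, so 1+1+0 = 2.
Tuesday + 2 ≡ Thursday — that's 2013's doomsday.
In December the doomsday date is Dec 12.
Dec 17 is 5 days after Dec 12; 5 mod 7 = 5, so Thursday + 5 = Tuesday.

Tuesday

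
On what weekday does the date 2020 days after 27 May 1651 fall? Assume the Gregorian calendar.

Wednesday

First find the weekday of May 27, 1651. Doomsday rule: the anchor day for the 1600s is Tuesday. For year 51: 51÷12 = 4 r 3, and 3÷4 = 0, so 4+3+0 = 7.
Tuesday + 7 ≡ Tuesday — that's 1651's doomsday.
In May the doomsday date is May 9.
May 27 is 18 days after May 9; 18 mod 7 = 4, so Tuesday + 4 = Saturday.
2020 mod 7 = 4, so 2020 days after a Saturday is Saturday + 4 = Wednesday.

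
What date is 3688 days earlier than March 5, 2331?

January 28, 2321

−365 (one year) → Mar 5, 2330 (3323 left).
−365 (one year) → Mar 5, 2329 (2958 left).
−365 (one year) → Mar 5, 2328 (2593 left).
−366 (one year; includes Feb 29, 2328) → Mar 5, 2327 (2227 left).
−365 (one year) → Mar 5, 2326 (1862 left).
−365 (one year) → Mar 5, 2325 (1497 left).
−365 (one year) → Mar 5, 2324 (1132 left).
−366 (one year; includes Feb 29, 2324) → Mar 5, 2323 (766 left).
−365 (one year) → Mar 5, 2322 (401 left).
−365 (one year) → Mar 5, 2321 (36 left).
−5 → Feb 28, 2321 (end of Feb, 28 days; 31 left).
−28 → Jan 31, 2321 (end of Jan, 31 days; 3 left).
−3 → Jan 28, 2321.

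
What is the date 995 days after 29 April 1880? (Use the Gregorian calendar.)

+365 (one year) → Apr 29, 1881 (630 left).
+365 (one year) → Apr 29, 1882 (265 left).
Apr has 30 days: +2 → May 1, 1882 (263 left).
May has 31 days: +31 → Jun 1, 1882 (232 left).
Jun has 30 days: +30 → Jul 1, 1882 (202 left).
Jul has 31 days: +31 → Aug 1, 1882 (171 left).
Aug has 31 days: +31 → Sep 1, 1882 (140 left).
Sep has 30 days: +30 → Oct 1, 1882 (110 left).
Oct has 31 days: +31 → Nov 1, 1882 (79 left).
Nov has 30 days: +30 → Dec 1, 1882 (49 left).
Dec has 31 days: +31 → Jan 1, 1883 (18 left).
+18 → Jan 19, 1883.

January 19, 1883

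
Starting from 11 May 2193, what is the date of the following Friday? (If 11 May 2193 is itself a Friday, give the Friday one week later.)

May 11, 2193 is a Saturday.
From Saturday to the next Friday is 6 days.
May 11, 2193 + 6 = May 17, 2193.

May 17, 2193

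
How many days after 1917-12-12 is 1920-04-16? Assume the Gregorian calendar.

856

Dec 12, 1917 → Dec 12, 1918: 365 days.
Dec 12, 1918 → Dec 12, 1919: 365 days.
Dec 12, 1919 → Jan 12, 1920: 31 days (December has 31).
Jan 12, 1920 → Feb 12, 1920: 31 days (January has 31).
Feb 12, 1920 → Mar 12, 1920: 29 days (February has 29).
Mar 12, 1920 → Apr 12, 1920: 31 days (March has 31).
Apr 12, 1920 → Apr 16, 1920: 4 days.
Total: 856 days.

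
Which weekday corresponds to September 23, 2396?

Monday

Doomsday rule: the anchor day for the 2300s is Wednesday. For year 96: 96÷12 = 8 r 0, and 0÷4 = 0, so 8+0+0 = 8.
Wednesday + 8 ≡ Thursday — that's 2396's doomsday.
In September the doomsday date is Sep 5.
Sep 23 is 18 days after Sep 5; 18 mod 7 = 4, so Thursday + 4 = Monday.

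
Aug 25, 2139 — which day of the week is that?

Doomsday rule: the anchor day for the 2100s is Sunday. For year 39: 39÷12 = 3 r 3, and 3÷4 = 0, so 3+3+0 = 6.
Sunday + 6 ≡ Saturday — that's 2139's doomsday.
In August the doomsday date is Aug 8.
Aug 25 is 17 days after Aug 8; 17 mod 7 = 3, so Saturday + 3 = Tuesday.

Tuesday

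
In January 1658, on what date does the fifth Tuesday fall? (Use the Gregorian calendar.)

January 29, 1658

January 1, 1658 is a Tuesday.
The first Tuesday is therefore January 1 (same day).
The fifth Tuesday is 1 + 4×7 = January 29.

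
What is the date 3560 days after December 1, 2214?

+365 (one year) → Dec 1, 2215 (3195 left).
+366 (one year; includes Feb 29, 2216) → Dec 1, 2216 (2829 left).
+365 (one year) → Dec 1, 2217 (2464 left).
+365 (one year) → Dec 1, 2218 (2099 left).
+365 (one year) → Dec 1, 2219 (1734 left).
+366 (one year; includes Feb 29, 2220) → Dec 1, 2220 (1368 left).
+365 (one year) → Dec 1, 2221 (1003 left).
+365 (one year) → Dec 1, 2222 (638 left).
+365 (one year) → Dec 1, 2223 (273 left).
Dec has 31 days: +31 → Jan 1, 2224 (242 left).
Jan has 31 days: +31 → Feb 1, 2224 (211 left).
Feb has 29 days: +29 → Mar 1, 2224 (182 left).
Mar has 31 days: +31 → Apr 1, 2224 (151 left).
Apr has 30 days: +30 → May 1, 2224 (121 left).
May has 31 days: +31 → Jun 1, 2224 (90 left).
Jun has 30 days: +30 → Jul 1, 2224 (60 left).
Jul has 31 days: +31 → Aug 1, 2224 (29 left).
+29 → Aug 30, 2224.

August 30, 2224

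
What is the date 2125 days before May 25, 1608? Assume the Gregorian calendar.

−366 (one year; includes Feb 29, 1608) → May 25, 1607 (1759 left).
−365 (one year) → May 25, 1606 (1394 left).
−365 (one year) → May 25, 1605 (1029 left).
−365 (one year) → May 25, 1604 (664 left).
−366 (one year; includes Feb 29, 1604) → May 25, 1603 (298 left).
−25 → Apr 30, 1603 (end of Apr, 30 days; 273 left).
−30 → Mar 31, 1603 (end of Mar, 31 days; 243 left).
−31 → Feb 28, 1603 (end of Feb, 28 days; 212 left).
−28 → Jan 31, 1603 (end of Jan, 31 days; 184 left).
−31 → Dec 31, 1602 (end of Dec, 31 days; 153 left).
−31 → Nov 30, 1602 (end of Nov, 30 days; 122 left).
−30 → Oct 31, 1602 (end of Oct, 31 days; 92 left).
−31 → Sep 30, 1602 (end of Sep, 30 days; 61 left).
−30 → Aug 31, 1602 (end of Aug, 31 days; 31 left).
−31 → Jul 31, 1602 (end of Jul, 31 days; 0 left).

July 31, 1602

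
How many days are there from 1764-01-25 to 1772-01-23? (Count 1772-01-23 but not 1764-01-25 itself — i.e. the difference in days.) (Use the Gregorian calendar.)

2920

Jan 25, 1764 → Jan 25, 1765: 366 days (Feb 29, 1764 is in that span).
Jan 25, 1765 → Jan 25, 1766: 365 days.
Jan 25, 1766 → Jan 25, 1767: 365 days.
Jan 25, 1767 → Jan 25, 1768: 365 days.
Jan 25, 1768 → Jan 25, 1769: 366 days (Feb 29, 1768 is in that span).
Jan 25, 1769 → Jan 25, 1770: 365 days.
Jan 25, 1770 → Jan 25, 1771: 365 days.
Jan 25, 1771 → Feb 25, 1771: 31 days (January has 31).
Feb 25, 1771 → Mar 25, 1771: 28 days (February has 28).
Mar 25, 1771 → Apr 25, 1771: 31 days (March has 31).
Apr 25, 1771 → May 25, 1771: 30 days (April has 30).
May 25, 1771 → Jun 25, 1771: 31 days (May has 31).
Jun 25, 1771 → Jul 25, 1771: 30 days (June has 30).
Jul 25, 1771 → Aug 25, 1771: 31 days (July has 31).
Aug 25, 1771 → Sep 25, 1771: 31 days (August has 31).
Sep 25, 1771 → Oct 25, 1771: 30 days (September has 30).
Oct 25, 1771 → Nov 25, 1771: 31 days (October has 31).
Nov 25, 1771 → Dec 25, 1771: 30 days (November has 30).
Dec 25, 1771 → Jan 23, 1772: 29 days.
Total: 2920 days.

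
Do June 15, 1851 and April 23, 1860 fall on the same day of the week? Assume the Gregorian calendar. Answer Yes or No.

From Jun 15, 1851 to Apr 23, 1860 is 3235 days.
3235 mod 7 = 1, so they are different weekdays.
(Jun 15, 1851 is a Sunday; Apr 23, 1860 is a Monday.)

No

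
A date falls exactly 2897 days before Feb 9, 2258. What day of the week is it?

Wednesday

First find the weekday of Feb 9, 2258. Doomsday rule: the anchor day for the 2200s is Friday. For year 58: 58÷12 = 4 r 10, and 10÷4 = 2, so 4+10+2 = 16.
Friday + 16 ≡ Sunday — that's 2258's doomsday.
In February the doomsday date is Feb 28 (2258 is not a leap year).
Feb 9 is 19 days before Feb 28; 19 mod 7 = 5, so Sunday − 5 = Tuesday.
2897 mod 7 = 6, so 2897 days before a Tuesday is Tuesday − 6 = Wednesday.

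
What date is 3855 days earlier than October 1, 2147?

March 12, 2137

−365 (one year) → Oct 1, 2146 (3490 left).
−365 (one year) → Oct 1, 2145 (3125 left).
−365 (one year) → Oct 1, 2144 (2760 left).
−366 (one year; includes Feb 29, 2144) → Oct 1, 2143 (2394 left).
−365 (one year) → Oct 1, 2142 (2029 left).
−365 (one year) → Oct 1, 2141 (1664 left).
−365 (one year) → Oct 1, 2140 (1299 left).
−366 (one year; includes Feb 29, 2140) → Oct 1, 2139 (933 left).
−365 (one year) → Oct 1, 2138 (568 left).
−365 (one year) → Oct 1, 2137 (203 left).
−1 → Sep 30, 2137 (end of Sep, 30 days; 202 left).
−30 → Aug 31, 2137 (end of Aug, 31 days; 172 left).
−31 → Jul 31, 2137 (end of Jul, 31 days; 141 left).
−31 → Jun 30, 2137 (end of Jun, 30 days; 110 left).
−30 → May 31, 2137 (end of May, 31 days; 80 left).
−31 → Apr 30, 2137 (end of Apr, 30 days; 49 left).
−30 → Mar 31, 2137 (end of Mar, 31 days; 19 left).
−19 → Mar 12, 2137.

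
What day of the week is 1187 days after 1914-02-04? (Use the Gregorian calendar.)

First find the weekday of Feb 4, 1914. Doomsday rule: the anchor day for the 1900s is Wednesday. For year 14: 14÷12 = 1 r 2, and 2÷4 = 0, so 1+2+0 = 3.
Wednesday + 3 ≡ Saturday — that's 1914's doomsday.
In February the doomsday date is Feb 28 (1914 is not a leap year).
Feb 4 is 24 days before Feb 28; 24 mod 7 = 3, so Saturday − 3 = Wednesday.
1187 mod 7 = 4, so 1187 days after a Wednesday is Wednesday + 4 = Sunday.

Sunday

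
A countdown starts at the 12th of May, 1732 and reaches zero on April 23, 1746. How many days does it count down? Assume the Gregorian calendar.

5094

May 12, 1732 → May 12, 1733: 365 days.
May 12, 1733 → May 12, 1734: 365 days.
May 12, 1734 → May 12, 1735: 365 days.
May 12, 1735 → May 12, 1736: 366 days (Feb 29, 1736 is in that span).
May 12, 1736 → May 12, 1737: 365 days.
May 12, 1737 → May 12, 1738: 365 days.
May 12, 1738 → May 12, 1739: 365 days.
May 12, 1739 → May 12, 1740: 366 days (Feb 29, 1740 is in that span).
May 12, 1740 → May 12, 1741: 365 days.
May 12, 1741 → May 12, 1742: 365 days.
May 12, 1742 → May 12, 1743: 365 days.
May 12, 1743 → May 12, 1744: 366 days (Feb 29, 1744 is in that span).
May 12, 1744 → May 12, 1745: 365 days.
May 12, 1745 → Jun 12, 1745: 31 days (May has 31).
Jun 12, 1745 → Jul 12, 1745: 30 days (June has 30).
Jul 12, 1745 → Aug 12, 1745: 31 days (July has 31).
Aug 12, 1745 → Sep 12, 1745: 31 days (August has 31).
Sep 12, 1745 → Oct 12, 1745: 30 days (September has 30).
Oct 12, 1745 → Nov 12, 1745: 31 days (October has 31).
Nov 12, 1745 → Dec 12, 1745: 30 days (November has 30).
Dec 12, 1745 → Jan 12, 1746: 31 days (December has 31).
Jan 12, 1746 → Feb 12, 1746: 31 days (January has 31).
Feb 12, 1746 → Mar 12, 1746: 28 days (February has 28).
Mar 12, 1746 → Apr 12, 1746: 31 days (March has 31).
Apr 12, 1746 → Apr 23, 1746: 11 days.
Total: 5094 days.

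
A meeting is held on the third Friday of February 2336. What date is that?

February 1, 2336 is a Saturday.
The first Friday is therefore February 7 (6 days later).
The third Friday is 7 + 2×7 = February 21.

February 21, 2336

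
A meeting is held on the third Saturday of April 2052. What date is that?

April 1, 2052 is a Monday.
The first Saturday is therefore April 6 (5 days later).
The third Saturday is 6 + 2×7 = April 20.

April 20, 2052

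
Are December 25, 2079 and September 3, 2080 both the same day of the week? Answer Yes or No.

From Dec 25, 2079 to Sep 3, 2080 is 253 days.
253 mod 7 = 1, so they are different weekdays.
(Dec 25, 2079 is a Monday; Sep 3, 2080 is a Tuesday.)

No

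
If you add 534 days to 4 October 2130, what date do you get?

March 21, 2132

+365 (one year) → Oct 4, 2131 (169 left).
Oct has 31 days: +28 → Nov 1, 2131 (141 left).
Nov has 30 days: +30 → Dec 1, 2131 (111 left).
Dec has 31 days: +31 → Jan 1, 2132 (80 left).
Jan has 31 days: +31 → Feb 1, 2132 (49 left).
Feb has 29 days: +29 → Mar 1, 2132 (20 left).
+20 → Mar 21, 2132.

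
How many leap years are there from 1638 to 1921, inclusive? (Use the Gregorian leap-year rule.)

Multiples of 4 in [1638,1921]: 71.
Of those, multiples of 100: 3 (not leap unless ÷400).
Multiples of 400: 0.
Leap years = 71 − 3 + 0 = 68.

68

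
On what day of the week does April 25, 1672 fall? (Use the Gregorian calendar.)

Monday

Doomsday rule: the anchor day for the 1600s is Tuesday. For year 72: 72÷12 = 6 r 0, and 0÷4 = 0, so 6+0+0 = 6.
Tuesday + 6 ≡ Monday — that's 1672's doomsday.
In April the doomsday date is Apr 4.
Apr 25 is 21 days after Apr 4; 21 mod 7 = 0, so Monday + 0 = Monday.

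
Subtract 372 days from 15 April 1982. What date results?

−15 → Mar 31, 1982 (end of Mar, 31 days; 357 left).
−31 → Feb 28, 1982 (end of Feb, 28 days; 326 left).
−28 → Jan 31, 1982 (end of Jan, 31 days; 298 left).
−31 → Dec 31, 1981 (end of Dec, 31 days; 267 left).
−31 → Nov 30, 1981 (end of Nov, 30 days; 236 left).
−30 → Oct 31, 1981 (end of Oct, 31 days; 206 left).
−31 → Sep 30, 1981 (end of Sep, 30 days; 175 left).
−30 → Aug 31, 1981 (end of Aug, 31 days; 145 left).
−31 → Jul 31, 1981 (end of Jul, 31 days; 114 left).
−31 → Jun 30, 1981 (end of Jun, 30 days; 83 left).
−30 → May 31, 1981 (end of May, 31 days; 53 left).
−31 → Apr 30, 1981 (end of Apr, 30 days; 22 left).
−22 → Apr 8, 1981.

April 8, 1981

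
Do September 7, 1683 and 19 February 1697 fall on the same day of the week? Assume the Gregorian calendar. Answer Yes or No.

From Sep 7, 1683 to Feb 19, 1697 is 4914 days.
4914 mod 7 = 0, so they are the same weekday.
(Sep 7, 1683 is a Tuesday; Feb 19, 1697 is a Tuesday.)

Yes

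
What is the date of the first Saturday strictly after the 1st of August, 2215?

Aug 1, 2215 is a Tuesday.
From Tuesday to the next Saturday is 4 days.
Aug 1, 2215 + 4 = Aug 5, 2215.

August 5, 2215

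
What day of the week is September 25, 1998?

January 1, 1998 is a Thursday.
Jan 1, 1998 → Feb 1, 1998: 31 days (January has 31).
Feb 1, 1998 → Mar 1, 1998: 28 days (February has 28).
Mar 1, 1998 → Apr 1, 1998: 31 days (March has 31).
Apr 1, 1998 → May 1, 1998: 30 days (April has 30).
May 1, 1998 → Jun 1, 1998: 31 days (May has 31).
Jun 1, 1998 → Jul 1, 1998: 30 days (June has 30).
Jul 1, 1998 → Aug 1, 1998: 31 days (July has 31).
Aug 1, 1998 → Sep 1, 1998: 31 days (August has 31).
Sep 1, 1998 → Sep 25, 1998: 24 days.
Total: 267 days.
267 mod 7 = 1, so Thursday + 1 = Friday.

Friday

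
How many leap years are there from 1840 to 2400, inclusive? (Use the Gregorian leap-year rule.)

Multiples of 4 in [1840,2400]: 141.
Of those, multiples of 100: 6 (not leap unless ÷400).
Multiples of 400: 2.
Leap years = 141 − 6 + 2 = 137.

137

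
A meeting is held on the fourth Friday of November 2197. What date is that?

November 24, 2197

November 1, 2197 is a Wednesday.
The first Friday is therefore November 3 (2 days later).
The fourth Friday is 3 + 3×7 = November 24.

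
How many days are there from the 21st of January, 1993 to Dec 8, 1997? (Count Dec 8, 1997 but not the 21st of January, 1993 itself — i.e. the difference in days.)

Jan 21, 1993 → Jan 21, 1994: 365 days.
Jan 21, 1994 → Jan 21, 1995: 365 days.
Jan 21, 1995 → Jan 21, 1996: 365 days.
Jan 21, 1996 → Jan 21, 1997: 366 days (Feb 29, 1996 is in that span).
Jan 21, 1997 → Feb 21, 1997: 31 days (January has 31).
Feb 21, 1997 → Mar 21, 1997: 28 days (February has 28).
Mar 21, 1997 → Apr 21, 1997: 31 days (March has 31).
Apr 21, 1997 → May 21, 1997: 30 days (April has 30).
May 21, 1997 → Jun 21, 1997: 31 days (May has 31).
Jun 21, 1997 → Jul 21, 1997: 30 days (June has 30).
Jul 21, 1997 → Aug 21, 1997: 31 days (July has 31).
Aug 21, 1997 → Sep 21, 1997: 31 days (August has 31).
Sep 21, 1997 → Oct 21, 1997: 30 days (September has 30).
Oct 21, 1997 → Nov 21, 1997: 31 days (October has 31).
Nov 21, 1997 → Dec 8, 1997: 17 days.
Total: 1782 days.

1782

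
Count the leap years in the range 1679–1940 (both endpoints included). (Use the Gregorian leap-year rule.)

Multiples of 4 in [1679,1940]: 66.
Of those, multiples of 100: 3 (not leap unless ÷400).
Multiples of 400: 0.
Leap years = 66 − 3 + 0 = 63.

63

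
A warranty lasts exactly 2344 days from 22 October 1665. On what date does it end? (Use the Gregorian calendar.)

March 23, 1672

+365 (one year) → Oct 22, 1666 (1979 left).
+365 (one year) → Oct 22, 1667 (1614 left).
+366 (one year; includes Feb 29, 1668) → Oct 22, 1668 (1248 left).
+365 (one year) → Oct 22, 1669 (883 left).
+365 (one year) → Oct 22, 1670 (518 left).
+365 (one year) → Oct 22, 1671 (153 left).
Oct has 31 days: +10 → Nov 1, 1671 (143 left).
Nov has 30 days: +30 → Dec 1, 1671 (113 left).
Dec has 31 days: +31 → Jan 1, 1672 (82 left).
Jan has 31 days: +31 → Feb 1, 1672 (51 left).
Feb has 29 days: +29 → Mar 1, 1672 (22 left).
+22 → Mar 23, 1672.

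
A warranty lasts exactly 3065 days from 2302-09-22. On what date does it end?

February 12, 2311

+365 (one year) → Sep 22, 2303 (2700 left).
+366 (one year; includes Feb 29, 2304) → Sep 22, 2304 (2334 left).
+365 (one year) → Sep 22, 2305 (1969 left).
+365 (one year) → Sep 22, 2306 (1604 left).
+365 (one year) → Sep 22, 2307 (1239 left).
+366 (one year; includes Feb 29, 2308) → Sep 22, 2308 (873 left).
+365 (one year) → Sep 22, 2309 (508 left).
+365 (one year) → Sep 22, 2310 (143 left).
Sep has 30 days: +9 → Oct 1, 2310 (134 left).
Oct has 31 days: +31 → Nov 1, 2310 (103 left).
Nov has 30 days: +30 → Dec 1, 2310 (73 left).
Dec has 31 days: +31 → Jan 1, 2311 (42 left).
Jan has 31 days: +31 → Feb 1, 2311 (11 left).
+11 → Feb 12, 2311.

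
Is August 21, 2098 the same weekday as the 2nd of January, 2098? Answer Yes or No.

From Jan 2, 2098 to Aug 21, 2098 is 231 days.
231 mod 7 = 0, so they are the same weekday.
(Jan 2, 2098 is a Thursday; Aug 21, 2098 is a Thursday.)

Yes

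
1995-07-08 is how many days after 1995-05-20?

49

May 20, 1995 → Jun 20, 1995: 31 days (May has 31).
Jun 20, 1995 → Jul 8, 1995: 18 days.
Total: 49 days.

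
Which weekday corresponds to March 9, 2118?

Wednesday

Doomsday rule: the anchor day for the 2100s is Sunday. For year 18: 18÷12 = 1 r 6, and 6÷4 = 1, so 1+6+1 = 8.
Sunday + 8 ≡ Monday — that's 2118's doomsday.
In March the doomsday date is Mar 14.
Mar 9 is 5 days before Mar 14; 5 mod 7 = 5, so Monday − 5 = Wednesday.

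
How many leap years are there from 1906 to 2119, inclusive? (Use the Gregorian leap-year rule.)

52

Multiples of 4 in [1906,2119]: 53.
Of those, multiples of 100: 2 (not leap unless ÷400).
Multiples of 400: 1.
Leap years = 53 − 2 + 1 = 52.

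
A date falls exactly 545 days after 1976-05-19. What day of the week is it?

Tuesday

May 19, 1976 is a Wednesday.
545 mod 7 = 6, so 545 days after a Wednesday is Wednesday + 6 = Tuesday.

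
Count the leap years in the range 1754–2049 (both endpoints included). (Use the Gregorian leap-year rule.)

Multiples of 4 in [1754,2049]: 74.
Of those, multiples of 100: 3 (not leap unless ÷400).
Multiples of 400: 1.
Leap years = 74 − 3 + 1 = 72.

72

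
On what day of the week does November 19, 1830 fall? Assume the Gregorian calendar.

Friday

Doomsday rule: the anchor day for the 1800s is Friday. For year 30: 30÷12 = 2 r 6, and 6÷4 = 1, so 2+6+1 = 9.
Friday + 9 ≡ Sunday — that's 1830's doomsday.
In November the doomsday date is Nov 7.
Nov 19 is 12 days after Nov 7; 12 mod 7 = 5, so Sunday + 5 = Friday.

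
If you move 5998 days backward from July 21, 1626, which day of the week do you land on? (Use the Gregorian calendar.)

First find the weekday of Jul 21, 1626. Doomsday rule: the anchor day for the 1600s is Tuesday. For year 26: 26÷12 = 2 r 2, and 2÷4 = 0, so 2+2+0 = 4.
Tuesday + 4 ≡ Saturday — that's 1626's doomsday.
In July the doomsday date is Jul 11.
Jul 21 is 10 days after Jul 11; 10 mod 7 = 3, so Saturday + 3 = Tuesday.
5998 mod 7 = 6, so 5998 days before a Tuesday is Tuesday − 6 = Wednesday.

Wednesday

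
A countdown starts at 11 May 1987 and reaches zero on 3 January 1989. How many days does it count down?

603

May 11, 1987 → May 11, 1988: 366 days (Feb 29, 1988 is in that span).
May 11, 1988 → Jun 11, 1988: 31 days (May has 31).
Jun 11, 1988 → Jul 11, 1988: 30 days (June has 30).
Jul 11, 1988 → Aug 11, 1988: 31 days (July has 31).
Aug 11, 1988 → Sep 11, 1988: 31 days (August has 31).
Sep 11, 1988 → Oct 11, 1988: 30 days (September has 30).
Oct 11, 1988 → Nov 11, 1988: 31 days (October has 31).
Nov 11, 1988 → Dec 11, 1988: 30 days (November has 30).
Dec 11, 1988 → Jan 3, 1989: 23 days.
Total: 603 days.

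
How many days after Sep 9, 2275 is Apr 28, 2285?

Sep 9, 2275 → Sep 9, 2276: 366 days (Feb 29, 2276 is in that span).
Sep 9, 2276 → Sep 9, 2277: 365 days.
Sep 9, 2277 → Sep 9, 2278: 365 days.
Sep 9, 2278 → Sep 9, 2279: 365 days.
Sep 9, 2279 → Sep 9, 2280: 366 days (Feb 29, 2280 is in that span).
Sep 9, 2280 → Sep 9, 2281: 365 days.
Sep 9, 2281 → Sep 9, 2282: 365 days.
Sep 9, 2282 → Sep 9, 2283: 365 days.
Sep 9, 2283 → Sep 9, 2284: 366 days (Feb 29, 2284 is in that span).
Sep 9, 2284 → Oct 9, 2284: 30 days (September has 30).
Oct 9, 2284 → Nov 9, 2284: 31 days (October has 31).
Nov 9, 2284 → Dec 9, 2284: 30 days (November has 30).
Dec 9, 2284 → Jan 9, 2285: 31 days (December has 31).
Jan 9, 2285 → Feb 9, 2285: 31 days (January has 31).
Feb 9, 2285 → Mar 9, 2285: 28 days (February has 28).
Mar 9, 2285 → Apr 9, 2285: 31 days (March has 31).
Apr 9, 2285 → Apr 28, 2285: 19 days.
Total: 3519 days.

3519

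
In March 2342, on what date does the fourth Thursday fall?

March 26, 2342

March 1, 2342 is a Sunday.
The first Thursday is therefore March 5 (4 days later).
The fourth Thursday is 5 + 3×7 = March 26.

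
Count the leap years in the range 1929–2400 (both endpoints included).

Multiples of 4 in [1929,2400]: 118.
Of those, multiples of 100: 5 (not leap unless ÷400).
Multiples of 400: 2.
Leap years = 118 − 5 + 2 = 115.

115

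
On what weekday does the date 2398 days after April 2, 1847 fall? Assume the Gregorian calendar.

Tuesday

Apr 2, 1847 is a Friday.
2398 mod 7 = 4, so 2398 days after a Friday is Friday + 4 = Tuesday.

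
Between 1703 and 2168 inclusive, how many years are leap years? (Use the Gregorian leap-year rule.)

Multiples of 4 in [1703,2168]: 117.
Of those, multiples of 100: 4 (not leap unless ÷400).
Multiples of 400: 1.
Leap years = 117 − 4 + 1 = 114.

114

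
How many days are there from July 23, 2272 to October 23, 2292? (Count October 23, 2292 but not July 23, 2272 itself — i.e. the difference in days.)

Jul 23, 2272 → Jul 23, 2273: 365 days.
Jul 23, 2273 → Jul 23, 2274: 365 days.
Jul 23, 2274 → Jul 23, 2275: 365 days.
Jul 23, 2275 → Jul 23, 2276: 366 days (Feb 29, 2276 is in that span).
Jul 23, 2276 → Jul 23, 2277: 365 days.
Jul 23, 2277 → Jul 23, 2278: 365 days.
Jul 23, 2278 → Jul 23, 2279: 365 days.
Jul 23, 2279 → Jul 23, 2280: 366 days (Feb 29, 2280 is in that span).
Jul 23, 2280 → Jul 23, 2281: 365 days.
Jul 23, 2281 → Jul 23, 2282: 365 days.
Jul 23, 2282 → Jul 23, 2283: 365 days.
Jul 23, 2283 → Jul 23, 2284: 366 days (Feb 29, 2284 is in that span).
Jul 23, 2284 → Jul 23, 2285: 365 days.
Jul 23, 2285 → Jul 23, 2286: 365 days.
Jul 23, 2286 → Jul 23, 2287: 365 days.
Jul 23, 2287 → Jul 23, 2288: 366 days (Feb 29, 2288 is in that span).
Jul 23, 2288 → Jul 23, 2289: 365 days.
Jul 23, 2289 → Jul 23, 2290: 365 days.
Jul 23, 2290 → Jul 23, 2291: 365 days.
Jul 23, 2291 → Jul 23, 2292: 366 days (Feb 29, 2292 is in that span).
Jul 23, 2292 → Aug 23, 2292: 31 days (July has 31).
Aug 23, 2292 → Sep 23, 2292: 31 days (August has 31).
Sep 23, 2292 → Oct 23, 2292: 30 days.
Total: 7397 days.

7397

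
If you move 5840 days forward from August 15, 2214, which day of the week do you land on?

Wednesday

First find the weekday of Aug 15, 2214. Doomsday rule: the anchor day for the 2200s is Friday. For year 14: 14÷12 = 1 r 2, and 2÷4 = 0, so 1+2+0 = 3.
Friday + 3 ≡ Monday — that's 2214's doomsday.
In August the doomsday date is Aug 8.
Aug 15 is 7 days after Aug 8; 7 mod 7 = 0, so Monday + 0 = Monday.
5840 mod 7 = 2, so 5840 days after a Monday is Monday + 2 = Wednesday.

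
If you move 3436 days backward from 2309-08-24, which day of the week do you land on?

Aug 24, 2309 is a Tuesday.
3436 mod 7 = 6, so 3436 days before a Tuesday is Tuesday − 6 = Wednesday.

Wednesday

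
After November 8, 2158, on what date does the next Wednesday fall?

Nov 8, 2158 is a Wednesday.
From Wednesday to the next Wednesday is 7 days.
Nov 8, 2158 + 7 = Nov 15, 2158.

November 15, 2158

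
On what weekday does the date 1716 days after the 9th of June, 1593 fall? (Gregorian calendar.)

Thursday

First find the weekday of Jun 9, 1593. Doomsday rule: the anchor day for the 1500s is Wednesday. For year 93: 93÷12 = 7 r 9, and 9÷4 = 2, so 7+9+2 = 18.
Wednesday + 18 ≡ Sunday — that's 1593's doomsday.
In June the doomsday date is Jun 6.
Jun 9 is 3 days after Jun 6; 3 mod 7 = 3, so Sunday + 3 = Wednesday.
1716 mod 7 = 1, so 1716 days after a Wednesday is Wednesday + 1 = Thursday.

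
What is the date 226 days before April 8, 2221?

August 25, 2220

−8 → Mar 31, 2221 (end of Mar, 31 days; 218 left).
−31 → Feb 28, 2221 (end of Feb, 28 days; 187 left).
−28 → Jan 31, 2221 (end of Jan, 31 days; 159 left).
−31 → Dec 31, 2220 (end of Dec, 31 days; 128 left).
−31 → Nov 30, 2220 (end of Nov, 30 days; 97 left).
−30 → Oct 31, 2220 (end of Oct, 31 days; 67 left).
−31 → Sep 30, 2220 (end of Sep, 30 days; 36 left).
−30 → Aug 31, 2220 (end of Aug, 31 days; 6 left).
−6 → Aug 25, 2220.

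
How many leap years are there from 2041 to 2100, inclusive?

Multiples of 4 in [2041,2100]: 15.
Of those, multiples of 100: 1 (not leap unless ÷400).
Multiples of 400: 0.
Leap years = 15 − 1 + 0 = 14.

14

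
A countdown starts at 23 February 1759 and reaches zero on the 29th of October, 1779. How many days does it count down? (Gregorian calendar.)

7553

Feb 23, 1759 → Feb 23, 1760: 365 days.
Feb 23, 1760 → Feb 23, 1761: 366 days (Feb 29, 1760 is in that span).
Feb 23, 1761 → Feb 23, 1762: 365 days.
Feb 23, 1762 → Feb 23, 1763: 365 days.
Feb 23, 1763 → Feb 23, 1764: 365 days.
Feb 23, 1764 → Feb 23, 1765: 366 days (Feb 29, 1764 is in that span).
Feb 23, 1765 → Feb 23, 1766: 365 days.
Feb 23, 1766 → Feb 23, 1767: 365 days.
Feb 23, 1767 → Feb 23, 1768: 365 days.
Feb 23, 1768 → Feb 23, 1769: 366 days (Feb 29, 1768 is in that span).
Feb 23, 1769 → Feb 23, 1770: 365 days.
Feb 23, 1770 → Feb 23, 1771: 365 days.
Feb 23, 1771 → Feb 23, 1772: 365 days.
Feb 23, 1772 → Feb 23, 1773: 366 days (Feb 29, 1772 is in that span).
Feb 23, 1773 → Feb 23, 1774: 365 days.
Feb 23, 1774 → Feb 23, 1775: 365 days.
Feb 23, 1775 → Feb 23, 1776: 365 days.
Feb 23, 1776 → Feb 23, 1777: 366 days (Feb 29, 1776 is in that span).
Feb 23, 1777 → Feb 23, 1778: 365 days.
Feb 23, 1778 → Feb 23, 1779: 365 days.
Feb 23, 1779 → Mar 23, 1779: 28 days (February has 28).
Mar 23, 1779 → Apr 23, 1779: 31 days (March has 31).
Apr 23, 1779 → May 23, 1779: 30 days (April has 30).
May 23, 1779 → Jun 23, 1779: 31 days (May has 31).
Jun 23, 1779 → Jul 23, 1779: 30 days (June has 30).
Jul 23, 1779 → Aug 23, 1779: 31 days (July has 31).
Aug 23, 1779 → Sep 23, 1779: 31 days (August has 31).
Sep 23, 1779 → Oct 23, 1779: 30 days (September has 30).
Oct 23, 1779 → Oct 29, 1779: 6 days.
Total: 7553 days.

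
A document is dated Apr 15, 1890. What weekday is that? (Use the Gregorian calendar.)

Doomsday rule: the anchor day for the 1800s is Friday. For year 90: 90÷12 = 7 r 6, and 6÷4 = 1, so 7+6+1 = 14.
Friday + 14 ≡ Friday — that's 1890's doomsday.
In April the doomsday date is Apr 4.
Apr 15 is 11 days after Apr 4; 11 mod 7 = 4, so Friday + 4 = Tuesday.

Tuesday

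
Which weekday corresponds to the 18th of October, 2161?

Sunday

Doomsday rule: the anchor day for the 2100s is Sunday. For year 61: 61÷12 = 5 r 1, and 1÷4 = 0, so 5+1+0 = 6.
Sunday + 6 ≡ Saturday — that's 2161's doomsday.
In October the doomsday date is Oct 10.
Oct 18 is 8 days after Oct 10; 8 mod 7 = 1, so Saturday + 1 = Sunday.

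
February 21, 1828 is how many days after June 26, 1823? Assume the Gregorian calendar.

Jun 26, 1823 → Jun 26, 1824: 366 days (Feb 29, 1824 is in that span).
Jun 26, 1824 → Jun 26, 1825: 365 days.
Jun 26, 1825 → Jun 26, 1826: 365 days.
Jun 26, 1826 → Jun 26, 1827: 365 days.
Jun 26, 1827 → Jul 26, 1827: 30 days (June has 30).
Jul 26, 1827 → Aug 26, 1827: 31 days (July has 31).
Aug 26, 1827 → Sep 26, 1827: 31 days (August has 31).
Sep 26, 1827 → Oct 26, 1827: 30 days (September has 30).
Oct 26, 1827 → Nov 26, 1827: 31 days (October has 31).
Nov 26, 1827 → Dec 26, 1827: 30 days (November has 30).
Dec 26, 1827 → Jan 26, 1828: 31 days (December has 31).
Jan 26, 1828 → Feb 21, 1828: 26 days.
Total: 1701 days.

1701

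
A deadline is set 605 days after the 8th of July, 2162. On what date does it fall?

March 4, 2164

+365 (one year) → Jul 8, 2163 (240 left).
Jul has 31 days: +24 → Aug 1, 2163 (216 left).
Aug has 31 days: +31 → Sep 1, 2163 (185 left).
Sep has 30 days: +30 → Oct 1, 2163 (155 left).
Oct has 31 days: +31 → Nov 1, 2163 (124 left).
Nov has 30 days: +30 → Dec 1, 2163 (94 left).
Dec has 31 days: +31 → Jan 1, 2164 (63 left).
Jan has 31 days: +31 → Feb 1, 2164 (32 left).
Feb has 29 days: +29 → Mar 1, 2164 (3 left).
+3 → Mar 4, 2164.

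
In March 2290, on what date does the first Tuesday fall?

March 1, 2290 is a Saturday.
The first Tuesday is therefore March 4 (3 days later).

March 4, 2290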